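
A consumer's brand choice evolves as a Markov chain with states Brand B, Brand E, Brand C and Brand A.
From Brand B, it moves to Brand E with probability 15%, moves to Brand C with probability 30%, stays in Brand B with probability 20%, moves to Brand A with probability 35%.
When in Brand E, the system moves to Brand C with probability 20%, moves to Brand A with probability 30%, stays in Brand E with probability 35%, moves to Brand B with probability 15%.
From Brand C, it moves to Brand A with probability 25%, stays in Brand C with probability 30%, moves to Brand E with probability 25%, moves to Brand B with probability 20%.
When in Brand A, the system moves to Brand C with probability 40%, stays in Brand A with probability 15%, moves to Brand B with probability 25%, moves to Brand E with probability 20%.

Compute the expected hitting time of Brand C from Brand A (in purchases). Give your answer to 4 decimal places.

2.9958

Let t(s) be the expected number of purchases to first reach Brand C from state s, with t(Brand C) = 0. Conditioning on the first purchase:
t(Brand B) = 1 + 0.2·t(Brand B) + 0.15·t(Brand E) + 0.35·t(Brand A)
t(Brand E) = 1 + 0.15·t(Brand B) + 0.35·t(Brand E) + 0.3·t(Brand A)
t(Brand A) = 1 + 0.25·t(Brand B) + 0.2·t(Brand E) + 0.15·t(Brand A)
Solving: t(Brand B) = 3.2489, t(Brand E) = 3.6709, t(Brand A) = 2.9958.
Expected purchases from Brand A to Brand C: 2.9958.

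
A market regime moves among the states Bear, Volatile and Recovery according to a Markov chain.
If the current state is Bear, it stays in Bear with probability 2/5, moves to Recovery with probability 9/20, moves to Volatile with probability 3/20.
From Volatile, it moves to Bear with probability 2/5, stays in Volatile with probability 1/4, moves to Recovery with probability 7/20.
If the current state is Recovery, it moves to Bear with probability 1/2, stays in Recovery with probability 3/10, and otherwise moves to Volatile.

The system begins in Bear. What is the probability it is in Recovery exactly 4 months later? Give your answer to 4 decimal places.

0.3749

Propagate the distribution vector 4 months from Bear.
After 0 months: (1.0000, 0.0000, 0.0000)
After 1 month: (0.4000, 0.1500, 0.4500)
After 2 months: (0.4450, 0.1875, 0.3675)
After 3 months: (0.4368, 0.1871, 0.3761)
After 4 months: (0.4376, 0.1875, 0.3749)
P(in Recovery after 4 months) = 0.3749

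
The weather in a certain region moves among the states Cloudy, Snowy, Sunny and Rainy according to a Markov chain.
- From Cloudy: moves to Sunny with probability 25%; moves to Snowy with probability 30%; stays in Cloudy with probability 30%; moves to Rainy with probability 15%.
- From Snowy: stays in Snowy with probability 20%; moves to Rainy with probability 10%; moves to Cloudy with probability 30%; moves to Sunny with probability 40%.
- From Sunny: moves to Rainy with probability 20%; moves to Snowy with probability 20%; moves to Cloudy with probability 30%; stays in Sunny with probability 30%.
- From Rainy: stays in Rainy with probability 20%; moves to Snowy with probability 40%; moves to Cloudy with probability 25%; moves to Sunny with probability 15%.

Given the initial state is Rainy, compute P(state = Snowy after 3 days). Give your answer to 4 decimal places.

0.2585

Propagate the distribution vector 3 days from Rainy.
After 0 days: (0.0000, 0.0000, 0.0000, 1.0000)
After 1 day: (0.2500, 0.4000, 0.1500, 0.2000)
After 2 days: (0.2900, 0.2650, 0.2975, 0.1475)
After 3 days: (0.2926, 0.2585, 0.2899, 0.1590)
P(in Snowy after 3 days) = 0.2585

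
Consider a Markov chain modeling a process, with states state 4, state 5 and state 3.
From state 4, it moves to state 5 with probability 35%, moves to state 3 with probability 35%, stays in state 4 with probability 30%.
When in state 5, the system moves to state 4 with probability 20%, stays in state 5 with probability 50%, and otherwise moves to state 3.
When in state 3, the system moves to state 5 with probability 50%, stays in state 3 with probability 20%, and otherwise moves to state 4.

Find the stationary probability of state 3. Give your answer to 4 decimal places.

0.2843

Let the stationary distribution be π with π = πP and π_1 + π_2 + π_3 = 1.
π_1 = 0.3·π_1 + 0.2·π_2 + 0.3·π_3
π_2 = 0.35·π_1 + 0.5·π_2 + 0.5·π_3
Solving with the normalization constraint gives π = (0.2538, 0.4619, 0.2843).
So the stationary probability of state 3 is 0.2843.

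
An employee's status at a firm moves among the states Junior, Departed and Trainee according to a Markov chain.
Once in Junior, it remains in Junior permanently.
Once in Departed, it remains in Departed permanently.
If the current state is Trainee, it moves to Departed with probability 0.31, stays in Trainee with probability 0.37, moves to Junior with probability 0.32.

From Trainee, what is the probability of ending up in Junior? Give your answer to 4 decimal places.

0.5079

Let h(s) be the probability of absorption at Junior starting from transient state s. Then h(Junior) = 1 and h(Departed) = 0. By first-step analysis:
h(Trainee) = 0.32·1 + 0.31·0 + 0.37·h(Trainee)
Solving: h(Trainee) = 0.5079.
Starting from Trainee, the probability is 0.5079.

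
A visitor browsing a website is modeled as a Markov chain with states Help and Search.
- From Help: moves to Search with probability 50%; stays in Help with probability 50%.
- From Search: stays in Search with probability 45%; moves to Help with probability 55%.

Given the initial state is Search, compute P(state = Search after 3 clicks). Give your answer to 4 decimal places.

Propagate the distribution vector 3 clicks from Search.
After 0 clicks: (0.0000, 1.0000)
After 1 click: (0.5500, 0.4500)
After 2 clicks: (0.5225, 0.4775)
After 3 clicks: (0.5239, 0.4761)
P(in Search after 3 clicks) = 0.4761

0.4761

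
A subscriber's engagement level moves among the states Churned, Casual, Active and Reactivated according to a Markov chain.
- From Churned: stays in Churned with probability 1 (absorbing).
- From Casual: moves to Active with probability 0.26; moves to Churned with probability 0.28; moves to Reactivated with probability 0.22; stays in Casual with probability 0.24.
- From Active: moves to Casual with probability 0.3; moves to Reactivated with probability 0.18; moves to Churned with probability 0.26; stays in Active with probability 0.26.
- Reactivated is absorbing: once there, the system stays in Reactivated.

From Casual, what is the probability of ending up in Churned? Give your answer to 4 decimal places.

Let h(s) be the probability of absorption at Churned starting from transient state s. Then h(Churned) = 1 and h(Reactivated) = 0. By first-step analysis:
h(Casual) = 0.28·1 + 0.24·h(Casual) + 0.26·h(Active) + 0.22·0
h(Active) = 0.26·1 + 0.3·h(Casual) + 0.26·h(Active) + 0.18·0
Solving: h(Casual) = 0.5673, h(Active) = 0.5813.
Starting from Casual, the probability is 0.5673.

0.5673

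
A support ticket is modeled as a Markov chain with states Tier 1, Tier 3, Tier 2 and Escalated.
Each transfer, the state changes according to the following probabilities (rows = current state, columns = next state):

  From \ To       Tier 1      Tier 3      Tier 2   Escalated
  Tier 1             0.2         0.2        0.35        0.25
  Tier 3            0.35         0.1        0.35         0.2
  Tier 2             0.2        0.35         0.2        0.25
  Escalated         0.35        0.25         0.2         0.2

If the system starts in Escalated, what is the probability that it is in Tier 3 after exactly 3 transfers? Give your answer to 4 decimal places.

0.2334

Propagate the distribution vector 3 transfers from Escalated.
After 0 transfers: (0.0000, 0.0000, 0.0000, 1.0000)
After 1 transfer: (0.3500, 0.2500, 0.2000, 0.2000)
After 2 transfers: (0.2675, 0.2150, 0.2900, 0.2275)
After 3 transfers: (0.2664, 0.2334, 0.2724, 0.2279)
P(in Tier 3 after 3 transfers) = 0.2334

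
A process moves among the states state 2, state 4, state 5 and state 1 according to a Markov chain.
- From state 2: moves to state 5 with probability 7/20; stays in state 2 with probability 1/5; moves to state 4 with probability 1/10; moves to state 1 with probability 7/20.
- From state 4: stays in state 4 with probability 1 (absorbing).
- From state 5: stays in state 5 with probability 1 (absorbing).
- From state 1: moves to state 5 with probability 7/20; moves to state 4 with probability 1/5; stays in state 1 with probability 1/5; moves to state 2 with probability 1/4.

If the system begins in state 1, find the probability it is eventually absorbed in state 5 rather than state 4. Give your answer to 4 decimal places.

0.6652

Let h(s) be the probability of absorption at state 5 starting from transient state s. Then h(state 5) = 1 and h(state 4) = 0. By first-step analysis:
h(state 2) = 0.2·h(state 2) + 0.1·0 + 0.35·1 + 0.35·h(state 1)
h(state 1) = 0.25·h(state 2) + 0.2·0 + 0.35·1 + 0.2·h(state 1)
Solving: h(state 2) = 0.7285, h(state 1) = 0.6652.
Starting from state 1, the probability is 0.6652.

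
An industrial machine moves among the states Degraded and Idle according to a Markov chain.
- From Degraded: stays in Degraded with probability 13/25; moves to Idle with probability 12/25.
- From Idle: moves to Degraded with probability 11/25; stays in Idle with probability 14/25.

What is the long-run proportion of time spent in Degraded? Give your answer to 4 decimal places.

Let the stationary distribution be π with π = πP and π_1 + π_2 = 1.
π_1 = 0.52·π_1 + 0.44·π_2
Solving with the normalization constraint gives π = (0.4783, 0.5217).
So the stationary probability of Degraded is 0.4783.

0.4783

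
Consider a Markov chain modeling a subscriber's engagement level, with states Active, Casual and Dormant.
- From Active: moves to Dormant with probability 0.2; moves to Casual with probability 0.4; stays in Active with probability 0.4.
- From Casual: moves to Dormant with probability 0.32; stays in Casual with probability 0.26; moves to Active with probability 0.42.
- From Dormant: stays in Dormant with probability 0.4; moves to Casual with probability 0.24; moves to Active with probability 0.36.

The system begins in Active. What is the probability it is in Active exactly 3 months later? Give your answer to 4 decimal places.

Propagate the distribution vector 3 months from Active.
After 0 months: (1.0000, 0.0000, 0.0000)
After 1 month: (0.4000, 0.4000, 0.2000)
After 2 months: (0.4000, 0.3120, 0.2880)
After 3 months: (0.3947, 0.3102, 0.2950)
P(in Active after 3 months) = 0.3947

0.3947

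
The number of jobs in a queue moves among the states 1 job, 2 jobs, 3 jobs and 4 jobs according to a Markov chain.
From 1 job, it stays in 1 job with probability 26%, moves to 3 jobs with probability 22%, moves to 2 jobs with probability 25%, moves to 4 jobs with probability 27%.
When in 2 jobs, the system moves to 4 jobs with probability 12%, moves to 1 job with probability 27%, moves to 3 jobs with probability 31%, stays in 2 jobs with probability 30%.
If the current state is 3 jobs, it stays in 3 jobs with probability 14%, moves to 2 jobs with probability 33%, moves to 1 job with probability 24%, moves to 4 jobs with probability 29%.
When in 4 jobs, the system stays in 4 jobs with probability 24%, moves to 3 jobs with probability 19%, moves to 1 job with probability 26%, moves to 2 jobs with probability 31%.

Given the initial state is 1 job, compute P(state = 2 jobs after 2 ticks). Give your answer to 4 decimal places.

0.2963

Propagate the distribution vector 2 ticks from 1 job.
After 0 ticks: (1.0000, 0.0000, 0.0000, 0.0000)
After 1 tick: (0.2600, 0.2500, 0.2200, 0.2700)
After 2 ticks: (0.2581, 0.2963, 0.2168, 0.2288)
P(in 2 jobs after 2 ticks) = 0.2963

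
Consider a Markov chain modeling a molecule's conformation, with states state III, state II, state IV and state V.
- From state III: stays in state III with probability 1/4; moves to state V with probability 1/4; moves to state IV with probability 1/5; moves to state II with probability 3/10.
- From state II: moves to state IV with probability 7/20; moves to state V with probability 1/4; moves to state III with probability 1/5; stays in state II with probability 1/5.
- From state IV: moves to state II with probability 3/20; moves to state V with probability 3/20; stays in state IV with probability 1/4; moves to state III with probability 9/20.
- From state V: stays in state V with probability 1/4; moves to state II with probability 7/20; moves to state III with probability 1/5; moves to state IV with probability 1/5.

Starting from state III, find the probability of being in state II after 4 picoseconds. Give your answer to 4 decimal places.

0.2488

Propagate the distribution vector 4 picoseconds from state III.
After 0 picoseconds: (1.0000, 0.0000, 0.0000, 0.0000)
After 1 picosecond: (0.2500, 0.3000, 0.2000, 0.2500)
After 2 picoseconds: (0.2625, 0.2525, 0.2550, 0.2300)
After 3 picoseconds: (0.2769, 0.2480, 0.2506, 0.2245)
After 4 picoseconds: (0.2765, 0.2488, 0.2497, 0.2249)
P(in state II after 4 picoseconds) = 0.2488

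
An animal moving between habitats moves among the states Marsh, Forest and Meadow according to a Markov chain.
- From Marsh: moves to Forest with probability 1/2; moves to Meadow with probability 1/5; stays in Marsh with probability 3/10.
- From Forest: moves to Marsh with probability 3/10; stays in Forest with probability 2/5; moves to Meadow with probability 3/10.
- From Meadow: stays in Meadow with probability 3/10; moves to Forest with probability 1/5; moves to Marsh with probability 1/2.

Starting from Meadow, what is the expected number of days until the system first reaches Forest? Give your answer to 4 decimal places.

3.0769

Let t(s) be the expected number of days to first reach Forest from state s, with t(Forest) = 0. Conditioning on the first day:
t(Marsh) = 1 + 0.3·t(Marsh) + 0.2·t(Meadow)
t(Meadow) = 1 + 0.5·t(Marsh) + 0.3·t(Meadow)
Solving: t(Marsh) = 2.3077, t(Meadow) = 3.0769.
Expected days from Meadow to Forest: 3.0769.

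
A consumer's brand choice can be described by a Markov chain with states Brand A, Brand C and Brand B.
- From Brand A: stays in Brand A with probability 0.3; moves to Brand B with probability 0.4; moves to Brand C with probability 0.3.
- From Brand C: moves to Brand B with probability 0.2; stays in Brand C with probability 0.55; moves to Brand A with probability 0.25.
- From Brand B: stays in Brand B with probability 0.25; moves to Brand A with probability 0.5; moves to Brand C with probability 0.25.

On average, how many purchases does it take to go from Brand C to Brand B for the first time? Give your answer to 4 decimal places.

3.9583

Let t(s) be the expected number of purchases to first reach Brand B from state s, with t(Brand B) = 0. Conditioning on the first purchase:
t(Brand A) = 1 + 0.3·t(Brand A) + 0.3·t(Brand C)
t(Brand C) = 1 + 0.25·t(Brand A) + 0.55·t(Brand C)
Solving: t(Brand A) = 3.1250, t(Brand C) = 3.9583.
Expected purchases from Brand C to Brand B: 3.9583.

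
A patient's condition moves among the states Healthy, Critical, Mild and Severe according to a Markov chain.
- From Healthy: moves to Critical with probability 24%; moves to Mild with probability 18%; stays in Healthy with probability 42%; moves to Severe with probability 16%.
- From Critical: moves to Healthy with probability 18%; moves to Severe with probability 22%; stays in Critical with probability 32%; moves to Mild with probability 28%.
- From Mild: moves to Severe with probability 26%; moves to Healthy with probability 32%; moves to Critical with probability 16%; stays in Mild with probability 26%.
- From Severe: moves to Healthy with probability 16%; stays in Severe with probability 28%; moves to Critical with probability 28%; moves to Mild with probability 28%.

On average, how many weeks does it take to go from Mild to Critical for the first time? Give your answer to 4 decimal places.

4.6922

Let t(s) be the expected number of weeks to first reach Critical from state s, with t(Critical) = 0. Conditioning on the first week:
t(Healthy) = 1 + 0.42·t(Healthy) + 0.18·t(Mild) + 0.16·t(Severe)
t(Mild) = 1 + 0.32·t(Healthy) + 0.26·t(Mild) + 0.26·t(Severe)
t(Severe) = 1 + 0.16·t(Healthy) + 0.28·t(Mild) + 0.28·t(Severe)
Solving: t(Healthy) = 4.3325, t(Mild) = 4.6922, t(Severe) = 4.1764.
Expected weeks from Mild to Critical: 4.6922.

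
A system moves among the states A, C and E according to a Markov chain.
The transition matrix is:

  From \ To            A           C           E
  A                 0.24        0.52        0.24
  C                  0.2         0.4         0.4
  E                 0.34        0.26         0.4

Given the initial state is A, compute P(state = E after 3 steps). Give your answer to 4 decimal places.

0.3611

Propagate the distribution vector 3 steps from A.
After 0 steps: (1.0000, 0.0000, 0.0000)
After 1 step: (0.2400, 0.5200, 0.2400)
After 2 steps: (0.2432, 0.3952, 0.3616)
After 3 steps: (0.2604, 0.3786, 0.3611)
P(in E after 3 steps) = 0.3611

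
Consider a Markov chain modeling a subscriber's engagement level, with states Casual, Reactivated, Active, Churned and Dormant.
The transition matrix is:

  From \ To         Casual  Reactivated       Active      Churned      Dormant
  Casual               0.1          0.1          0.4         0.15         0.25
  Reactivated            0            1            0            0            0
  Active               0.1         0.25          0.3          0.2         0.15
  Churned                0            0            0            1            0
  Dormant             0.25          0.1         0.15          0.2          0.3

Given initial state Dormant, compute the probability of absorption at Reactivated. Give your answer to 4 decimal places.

0.4141

Let h(s) be the probability of absorption at Reactivated starting from transient state s. Then h(Reactivated) = 1 and h(Churned) = 0. By first-step analysis:
h(Casual) = 0.1·h(Casual) + 0.1·1 + 0.4·h(Active) + 0.15·0 + 0.25·h(Dormant)
h(Active) = 0.1·h(Casual) + 0.25·1 + 0.3·h(Active) + 0.2·0 + 0.15·h(Dormant)
h(Dormant) = 0.25·h(Casual) + 0.1·1 + 0.15·h(Active) + 0.2·0 + 0.3·h(Dormant)
Solving: h(Casual) = 0.4531, h(Active) = 0.5106, h(Dormant) = 0.4141.
Starting from Dormant, the probability is 0.4141.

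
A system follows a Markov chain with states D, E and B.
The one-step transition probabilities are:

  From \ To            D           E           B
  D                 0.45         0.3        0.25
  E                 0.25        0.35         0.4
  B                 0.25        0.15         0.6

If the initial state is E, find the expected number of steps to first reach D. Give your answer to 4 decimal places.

4.0000

Let t(s) be the expected number of steps to first reach D from state s, with t(D) = 0. Conditioning on the first step:
t(E) = 1 + 0.35·t(E) + 0.4·t(B)
t(B) = 1 + 0.15·t(E) + 0.6·t(B)
Solving: t(E) = 4.0000, t(B) = 4.0000.
Expected steps from E to D: 4.0000.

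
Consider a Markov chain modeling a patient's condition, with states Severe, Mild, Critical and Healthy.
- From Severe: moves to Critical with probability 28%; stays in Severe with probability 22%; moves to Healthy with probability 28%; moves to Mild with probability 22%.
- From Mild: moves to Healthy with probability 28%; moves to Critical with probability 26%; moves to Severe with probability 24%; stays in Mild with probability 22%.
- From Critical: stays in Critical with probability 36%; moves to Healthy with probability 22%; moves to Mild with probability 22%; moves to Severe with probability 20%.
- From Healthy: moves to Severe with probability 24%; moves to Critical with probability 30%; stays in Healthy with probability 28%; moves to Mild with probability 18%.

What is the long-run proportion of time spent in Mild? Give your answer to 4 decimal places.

Let the stationary distribution be π with π = πP and π_1 + π_2 + π_3 + π_4 = 1.
π_1 = 0.22·π_1 + 0.24·π_2 + 0.2·π_3 + 0.24·π_4
π_2 = 0.22·π_1 + 0.22·π_2 + 0.22·π_3 + 0.18·π_4
π_3 = 0.28·π_1 + 0.26·π_2 + 0.36·π_3 + 0.3·π_4
Solving with the normalization constraint gives π = (0.2233, 0.2095, 0.3055, 0.2617).
So the stationary probability of Mild is 0.2095.

0.2095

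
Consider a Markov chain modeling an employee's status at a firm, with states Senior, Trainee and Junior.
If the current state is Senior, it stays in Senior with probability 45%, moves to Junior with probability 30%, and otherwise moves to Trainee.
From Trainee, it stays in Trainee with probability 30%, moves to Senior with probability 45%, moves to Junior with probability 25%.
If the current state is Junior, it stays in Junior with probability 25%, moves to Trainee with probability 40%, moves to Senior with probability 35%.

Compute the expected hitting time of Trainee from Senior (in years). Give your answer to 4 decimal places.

Let t(s) be the expected number of years to first reach Trainee from state s, with t(Trainee) = 0. Conditioning on the first year:
t(Senior) = 1 + 0.45·t(Senior) + 0.3·t(Junior)
t(Junior) = 1 + 0.35·t(Senior) + 0.25·t(Junior)
Solving: t(Senior) = 3.4146, t(Junior) = 2.9268.
Expected years from Senior to Trainee: 3.4146.

3.4146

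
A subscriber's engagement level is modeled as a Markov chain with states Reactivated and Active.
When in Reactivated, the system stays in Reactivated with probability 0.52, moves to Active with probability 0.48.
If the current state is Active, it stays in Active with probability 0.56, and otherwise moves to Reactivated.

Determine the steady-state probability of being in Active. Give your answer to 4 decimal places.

0.5217

Let the stationary distribution be π with π = πP and π_1 + π_2 = 1.
π_1 = 0.52·π_1 + 0.44·π_2
Solving with the normalization constraint gives π = (0.4783, 0.5217).
So the stationary probability of Active is 0.5217.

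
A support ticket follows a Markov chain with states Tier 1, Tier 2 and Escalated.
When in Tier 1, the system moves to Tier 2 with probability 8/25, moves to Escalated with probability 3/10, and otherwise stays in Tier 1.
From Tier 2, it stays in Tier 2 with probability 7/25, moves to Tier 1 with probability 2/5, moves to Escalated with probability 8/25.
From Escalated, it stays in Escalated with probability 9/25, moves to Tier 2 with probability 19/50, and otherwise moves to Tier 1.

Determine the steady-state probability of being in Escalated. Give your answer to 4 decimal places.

Let the stationary distribution be π with π = πP and π_1 + π_2 + π_3 = 1.
π_1 = 0.38·π_1 + 0.4·π_2 + 0.26·π_3
π_2 = 0.32·π_1 + 0.28·π_2 + 0.38·π_3
Solving with the normalization constraint gives π = (0.3474, 0.3265, 0.3261).
So the stationary probability of Escalated is 0.3261.

0.3261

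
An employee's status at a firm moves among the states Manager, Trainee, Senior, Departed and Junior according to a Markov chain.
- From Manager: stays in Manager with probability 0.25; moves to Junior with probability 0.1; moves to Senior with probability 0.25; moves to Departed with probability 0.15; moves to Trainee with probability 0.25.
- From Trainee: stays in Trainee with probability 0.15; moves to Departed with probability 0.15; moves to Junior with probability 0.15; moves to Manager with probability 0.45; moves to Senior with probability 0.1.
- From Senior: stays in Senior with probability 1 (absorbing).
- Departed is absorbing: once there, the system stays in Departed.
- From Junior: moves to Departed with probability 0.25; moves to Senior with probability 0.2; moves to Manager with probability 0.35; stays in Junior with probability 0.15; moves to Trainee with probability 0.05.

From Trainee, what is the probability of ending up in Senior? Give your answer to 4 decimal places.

0.5070

Let h(s) be the probability of absorption at Senior starting from transient state s. Then h(Senior) = 1 and h(Departed) = 0. By first-step analysis:
h(Manager) = 0.25·h(Manager) + 0.25·h(Trainee) + 0.25·1 + 0.15·0 + 0.1·h(Junior)
h(Trainee) = 0.45·h(Manager) + 0.15·h(Trainee) + 0.1·1 + 0.15·0 + 0.15·h(Junior)
h(Junior) = 0.35·h(Manager) + 0.05·h(Trainee) + 0.2·1 + 0.25·0 + 0.15·h(Junior)
Solving: h(Manager) = 0.5689, h(Trainee) = 0.5070, h(Junior) = 0.4994.
Starting from Trainee, the probability is 0.5070.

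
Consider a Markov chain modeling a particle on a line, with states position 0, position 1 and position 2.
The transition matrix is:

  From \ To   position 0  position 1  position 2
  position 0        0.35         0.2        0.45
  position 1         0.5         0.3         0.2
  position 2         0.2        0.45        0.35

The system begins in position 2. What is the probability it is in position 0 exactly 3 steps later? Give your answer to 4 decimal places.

0.3545

Propagate the distribution vector 3 steps from position 2.
After 0 steps: (0.0000, 0.0000, 1.0000)
After 1 step: (0.2000, 0.4500, 0.3500)
After 2 steps: (0.3650, 0.3325, 0.3025)
After 3 steps: (0.3545, 0.3089, 0.3366)
P(in position 0 after 3 steps) = 0.3545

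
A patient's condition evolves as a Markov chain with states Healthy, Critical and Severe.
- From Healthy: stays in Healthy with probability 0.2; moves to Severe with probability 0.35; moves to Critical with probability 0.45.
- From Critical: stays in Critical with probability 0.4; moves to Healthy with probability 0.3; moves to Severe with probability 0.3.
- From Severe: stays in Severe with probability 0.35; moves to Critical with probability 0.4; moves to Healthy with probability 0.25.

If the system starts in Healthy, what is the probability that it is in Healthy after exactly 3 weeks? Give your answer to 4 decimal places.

Propagate the distribution vector 3 weeks from Healthy.
After 0 weeks: (1.0000, 0.0000, 0.0000)
After 1 week: (0.2000, 0.4500, 0.3500)
After 2 weeks: (0.2625, 0.4100, 0.3275)
After 3 weeks: (0.2574, 0.4131, 0.3295)
P(in Healthy after 3 weeks) = 0.2574

0.2574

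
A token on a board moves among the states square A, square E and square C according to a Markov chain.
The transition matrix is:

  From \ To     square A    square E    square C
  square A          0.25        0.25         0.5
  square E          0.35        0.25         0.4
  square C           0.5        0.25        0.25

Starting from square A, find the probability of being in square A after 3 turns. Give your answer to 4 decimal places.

Propagate the distribution vector 3 turns from square A.
After 0 turns: (1.0000, 0.0000, 0.0000)
After 1 turn: (0.2500, 0.2500, 0.5000)
After 2 turns: (0.4000, 0.2500, 0.3500)
After 3 turns: (0.3625, 0.2500, 0.3875)
P(in square A after 3 turns) = 0.3625

0.3625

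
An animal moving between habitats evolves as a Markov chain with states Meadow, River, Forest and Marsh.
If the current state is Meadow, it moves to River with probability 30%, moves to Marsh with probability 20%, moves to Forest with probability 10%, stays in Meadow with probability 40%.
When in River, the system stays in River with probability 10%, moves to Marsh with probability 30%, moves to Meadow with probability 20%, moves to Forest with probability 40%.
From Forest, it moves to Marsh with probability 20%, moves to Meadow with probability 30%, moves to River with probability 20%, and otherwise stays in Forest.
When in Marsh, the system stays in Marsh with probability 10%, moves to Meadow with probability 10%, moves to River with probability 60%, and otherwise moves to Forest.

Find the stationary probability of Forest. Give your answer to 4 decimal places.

Let the stationary distribution be π with π = πP and π_1 + π_2 + π_3 + π_4 = 1.
π_1 = 0.4·π_1 + 0.2·π_2 + 0.3·π_3 + 0.1·π_4
π_2 = 0.3·π_1 + 0.1·π_2 + 0.2·π_3 + 0.6·π_4
π_3 = 0.1·π_1 + 0.4·π_2 + 0.3·π_3 + 0.2·π_4
Solving with the normalization constraint gives π = (0.2561, 0.2805, 0.2561, 0.2073).
So the stationary probability of Forest is 0.2561.

0.2561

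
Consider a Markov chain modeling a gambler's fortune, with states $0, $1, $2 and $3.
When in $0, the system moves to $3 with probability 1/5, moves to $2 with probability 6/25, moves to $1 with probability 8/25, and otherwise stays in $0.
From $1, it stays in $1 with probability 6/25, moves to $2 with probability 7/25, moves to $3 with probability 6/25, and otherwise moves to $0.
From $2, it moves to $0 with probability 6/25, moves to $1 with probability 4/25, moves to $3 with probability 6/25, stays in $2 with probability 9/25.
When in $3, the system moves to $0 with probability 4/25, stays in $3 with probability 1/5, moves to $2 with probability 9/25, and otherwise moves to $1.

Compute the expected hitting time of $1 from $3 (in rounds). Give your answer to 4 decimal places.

4.0347

Let t(s) be the expected number of rounds to first reach $1 from state s, with t($1) = 0. Conditioning on the first round:
t($0) = 1 + 0.24·t($0) + 0.24·t($2) + 0.2·t($3)
t($2) = 1 + 0.24·t($0) + 0.36·t($2) + 0.24·t($3)
t($3) = 1 + 0.16·t($0) + 0.36·t($2) + 0.2·t($3)
Solving: t($0) = 3.7986, t($2) = 4.5000, t($3) = 4.0347.
Expected rounds from $3 to $1: 4.0347.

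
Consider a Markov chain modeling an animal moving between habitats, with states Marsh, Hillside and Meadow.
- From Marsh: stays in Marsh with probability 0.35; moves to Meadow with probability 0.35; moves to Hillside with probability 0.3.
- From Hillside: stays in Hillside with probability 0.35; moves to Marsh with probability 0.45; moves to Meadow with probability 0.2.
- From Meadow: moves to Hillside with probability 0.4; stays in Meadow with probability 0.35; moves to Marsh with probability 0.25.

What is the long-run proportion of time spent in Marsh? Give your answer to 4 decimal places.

Let the stationary distribution be π with π = πP and π_1 + π_2 + π_3 = 1.
π_1 = 0.35·π_1 + 0.45·π_2 + 0.25·π_3
π_2 = 0.3·π_1 + 0.35·π_2 + 0.4·π_3
Solving with the normalization constraint gives π = (0.3549, 0.3472, 0.2979).
So the stationary probability of Marsh is 0.3549.

0.3549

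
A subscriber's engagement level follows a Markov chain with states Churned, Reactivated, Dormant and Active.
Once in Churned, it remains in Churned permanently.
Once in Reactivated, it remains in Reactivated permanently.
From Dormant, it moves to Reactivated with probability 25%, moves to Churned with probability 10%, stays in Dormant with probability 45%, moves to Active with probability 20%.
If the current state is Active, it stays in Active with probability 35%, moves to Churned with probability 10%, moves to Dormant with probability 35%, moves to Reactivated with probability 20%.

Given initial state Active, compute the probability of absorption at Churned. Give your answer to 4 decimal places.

0.3130

Let h(s) be the probability of absorption at Churned starting from transient state s. Then h(Churned) = 1 and h(Reactivated) = 0. By first-step analysis:
h(Dormant) = 0.1·1 + 0.25·0 + 0.45·h(Dormant) + 0.2·h(Active)
h(Active) = 0.1·1 + 0.2·0 + 0.35·h(Dormant) + 0.35·h(Active)
Solving: h(Dormant) = 0.2957, h(Active) = 0.3130.
Starting from Active, the probability is 0.3130.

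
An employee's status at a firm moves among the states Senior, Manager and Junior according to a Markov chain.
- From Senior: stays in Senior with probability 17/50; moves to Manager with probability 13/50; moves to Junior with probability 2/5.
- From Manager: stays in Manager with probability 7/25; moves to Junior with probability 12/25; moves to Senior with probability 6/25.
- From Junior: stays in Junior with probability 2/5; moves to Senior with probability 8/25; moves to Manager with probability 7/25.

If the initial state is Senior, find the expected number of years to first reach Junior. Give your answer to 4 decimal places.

2.3740

Let t(s) be the expected number of years to first reach Junior from state s, with t(Junior) = 0. Conditioning on the first year:
t(Senior) = 1 + 0.34·t(Senior) + 0.26·t(Manager)
t(Manager) = 1 + 0.24·t(Senior) + 0.28·t(Manager)
Solving: t(Senior) = 2.3740, t(Manager) = 2.1802.
Expected years from Senior to Junior: 2.3740.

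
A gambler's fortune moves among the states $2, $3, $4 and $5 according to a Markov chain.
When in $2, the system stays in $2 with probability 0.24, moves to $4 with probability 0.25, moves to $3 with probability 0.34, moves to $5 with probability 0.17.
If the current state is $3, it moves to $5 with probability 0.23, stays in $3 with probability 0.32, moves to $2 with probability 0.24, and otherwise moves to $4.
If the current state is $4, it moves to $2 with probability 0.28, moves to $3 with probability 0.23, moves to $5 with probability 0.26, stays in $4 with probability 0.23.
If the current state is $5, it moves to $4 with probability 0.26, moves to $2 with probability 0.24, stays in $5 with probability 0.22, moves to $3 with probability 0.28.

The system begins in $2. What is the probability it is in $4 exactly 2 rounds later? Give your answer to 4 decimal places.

Propagate the distribution vector 2 rounds from $2.
After 0 rounds: (1.0000, 0.0000, 0.0000, 0.0000)
After 1 round: (0.2400, 0.3400, 0.2500, 0.1700)
After 2 rounds: (0.2500, 0.2955, 0.2331, 0.2214)
P(in $4 after 2 rounds) = 0.2331

0.2331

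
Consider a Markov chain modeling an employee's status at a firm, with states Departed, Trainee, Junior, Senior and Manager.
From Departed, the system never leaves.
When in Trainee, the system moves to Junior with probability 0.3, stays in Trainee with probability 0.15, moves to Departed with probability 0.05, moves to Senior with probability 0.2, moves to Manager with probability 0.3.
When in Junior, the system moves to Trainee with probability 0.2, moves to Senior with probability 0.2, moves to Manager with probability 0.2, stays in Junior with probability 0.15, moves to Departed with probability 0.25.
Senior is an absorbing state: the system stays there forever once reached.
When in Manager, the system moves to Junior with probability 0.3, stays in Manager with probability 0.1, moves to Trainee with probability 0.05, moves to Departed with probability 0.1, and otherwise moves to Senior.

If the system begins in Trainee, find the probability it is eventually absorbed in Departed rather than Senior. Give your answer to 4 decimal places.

Let h(s) be the probability of absorption at Departed starting from transient state s. Then h(Departed) = 1 and h(Senior) = 0. By first-step analysis:
h(Trainee) = 0.05·1 + 0.15·h(Trainee) + 0.3·h(Junior) + 0.2·0 + 0.3·h(Manager)
h(Junior) = 0.25·1 + 0.2·h(Trainee) + 0.15·h(Junior) + 0.2·0 + 0.2·h(Manager)
h(Manager) = 0.1·1 + 0.05·h(Trainee) + 0.3·h(Junior) + 0.45·0 + 0.1·h(Manager)
Solving: h(Trainee) = 0.3065, h(Junior) = 0.4301, h(Manager) = 0.2715.
Starting from Trainee, the probability is 0.3065.

0.3065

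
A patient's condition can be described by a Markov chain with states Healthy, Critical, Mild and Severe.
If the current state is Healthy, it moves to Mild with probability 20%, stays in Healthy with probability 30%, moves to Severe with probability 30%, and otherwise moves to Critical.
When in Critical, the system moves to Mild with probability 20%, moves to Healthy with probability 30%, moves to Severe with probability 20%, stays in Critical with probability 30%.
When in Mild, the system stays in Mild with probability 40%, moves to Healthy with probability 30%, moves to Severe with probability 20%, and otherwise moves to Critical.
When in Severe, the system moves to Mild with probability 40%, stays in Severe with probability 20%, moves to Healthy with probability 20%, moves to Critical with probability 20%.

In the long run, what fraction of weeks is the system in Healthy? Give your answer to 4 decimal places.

Let the stationary distribution be π with π = πP and π_1 + π_2 + π_3 + π_4 = 1.
π_1 = 0.3·π_1 + 0.3·π_2 + 0.3·π_3 + 0.2·π_4
π_2 = 0.2·π_1 + 0.3·π_2 + 0.1·π_3 + 0.2·π_4
π_3 = 0.2·π_1 + 0.2·π_2 + 0.4·π_3 + 0.4·π_4
Solving with the normalization constraint gives π = (0.2772, 0.1881, 0.3069, 0.2277).
So the stationary probability of Healthy is 0.2772.

0.2772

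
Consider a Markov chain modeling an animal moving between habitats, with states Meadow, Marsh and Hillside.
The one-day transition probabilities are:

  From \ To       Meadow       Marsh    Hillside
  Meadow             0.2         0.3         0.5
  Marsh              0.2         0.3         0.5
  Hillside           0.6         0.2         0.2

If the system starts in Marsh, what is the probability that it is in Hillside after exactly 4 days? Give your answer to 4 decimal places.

0.3815

Propagate the distribution vector 4 days from Marsh.
After 0 days: (0.0000, 1.0000, 0.0000)
After 1 day: (0.2000, 0.3000, 0.5000)
After 2 days: (0.4000, 0.2500, 0.3500)
After 3 days: (0.3400, 0.2650, 0.3950)
After 4 days: (0.3580, 0.2605, 0.3815)
P(in Hillside after 4 days) = 0.3815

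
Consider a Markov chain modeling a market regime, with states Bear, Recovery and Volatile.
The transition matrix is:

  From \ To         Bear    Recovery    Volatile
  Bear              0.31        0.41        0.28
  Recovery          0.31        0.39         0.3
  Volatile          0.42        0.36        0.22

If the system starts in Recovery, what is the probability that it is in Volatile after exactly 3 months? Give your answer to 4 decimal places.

0.2716

Propagate the distribution vector 3 months from Recovery.
After 0 months: (0.0000, 1.0000, 0.0000)
After 1 month: (0.3100, 0.3900, 0.3000)
After 2 months: (0.3430, 0.3872, 0.2698)
After 3 months: (0.3397, 0.3888, 0.2716)
P(in Volatile after 3 months) = 0.2716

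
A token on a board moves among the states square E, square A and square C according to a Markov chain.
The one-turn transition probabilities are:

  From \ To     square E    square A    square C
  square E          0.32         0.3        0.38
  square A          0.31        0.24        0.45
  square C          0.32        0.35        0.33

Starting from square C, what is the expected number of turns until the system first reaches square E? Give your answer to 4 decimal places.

3.1561

Let t(s) be the expected number of turns to first reach square E from state s, with t(square E) = 0. Conditioning on the first turn:
t(square A) = 1 + 0.24·t(square A) + 0.45·t(square C)
t(square C) = 1 + 0.35·t(square A) + 0.33·t(square C)
Solving: t(square A) = 3.1845, t(square C) = 3.1561.
Expected turns from square C to square E: 3.1561.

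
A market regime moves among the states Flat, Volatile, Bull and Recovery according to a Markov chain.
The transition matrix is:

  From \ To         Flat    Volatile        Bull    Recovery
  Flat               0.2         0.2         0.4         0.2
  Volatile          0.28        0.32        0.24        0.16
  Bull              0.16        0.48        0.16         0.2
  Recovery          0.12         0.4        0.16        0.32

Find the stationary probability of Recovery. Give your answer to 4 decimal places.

0.2113

Let the stationary distribution be π with π = πP and π_1 + π_2 + π_3 + π_4 = 1.
π_1 = 0.2·π_1 + 0.28·π_2 + 0.16·π_3 + 0.12·π_4
π_2 = 0.2·π_1 + 0.32·π_2 + 0.48·π_3 + 0.4·π_4
π_3 = 0.4·π_1 + 0.24·π_2 + 0.16·π_3 + 0.16·π_4
Solving with the normalization constraint gives π = (0.2017, 0.3505, 0.2364, 0.2113).
So the stationary probability of Recovery is 0.2113.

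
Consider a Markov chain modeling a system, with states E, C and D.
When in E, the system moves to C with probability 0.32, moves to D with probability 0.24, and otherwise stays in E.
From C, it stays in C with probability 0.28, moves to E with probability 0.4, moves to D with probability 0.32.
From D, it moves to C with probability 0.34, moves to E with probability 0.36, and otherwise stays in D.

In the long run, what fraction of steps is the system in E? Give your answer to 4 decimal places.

0.4049

Let the stationary distribution be π with π = πP and π_1 + π_2 + π_3 = 1.
π_1 = 0.44·π_1 + 0.4·π_2 + 0.36·π_3
π_2 = 0.32·π_1 + 0.28·π_2 + 0.34·π_3
Solving with the normalization constraint gives π = (0.4049, 0.3131, 0.2820).
So the stationary probability of E is 0.4049.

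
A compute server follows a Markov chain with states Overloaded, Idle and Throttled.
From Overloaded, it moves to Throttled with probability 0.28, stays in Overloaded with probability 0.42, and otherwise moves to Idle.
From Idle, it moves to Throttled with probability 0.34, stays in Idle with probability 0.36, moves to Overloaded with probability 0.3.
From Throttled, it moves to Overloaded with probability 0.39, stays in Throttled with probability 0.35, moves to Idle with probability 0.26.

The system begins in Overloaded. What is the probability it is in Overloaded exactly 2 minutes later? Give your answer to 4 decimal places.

Sum over the intermediate state after 1 minute:
P = P(Overloaded→Overloaded)·P(Overloaded→Overloaded) + P(Overloaded→Idle)·P(Idle→Overloaded) + P(Overloaded→Throttled)·P(Throttled→Overloaded)
  = 0.42×0.42 + 0.3×0.3 + 0.28×0.39
  = 0.1764 + 0.0900 + 0.1092 = 0.3756

0.3756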